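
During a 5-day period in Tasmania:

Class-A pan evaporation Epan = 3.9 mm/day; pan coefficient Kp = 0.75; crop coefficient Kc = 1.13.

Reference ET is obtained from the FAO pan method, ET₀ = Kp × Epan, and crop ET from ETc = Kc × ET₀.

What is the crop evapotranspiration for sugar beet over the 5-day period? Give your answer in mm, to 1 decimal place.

ET₀ = 0.75 × 3.9 = 2.9250 mm/d
ETc = Kc × ET₀ = 1.13 × 2.9250 = 3.3053 mm/d
Over 5 days: 3.3053 × 5 = 16.527 mm

16.5 mm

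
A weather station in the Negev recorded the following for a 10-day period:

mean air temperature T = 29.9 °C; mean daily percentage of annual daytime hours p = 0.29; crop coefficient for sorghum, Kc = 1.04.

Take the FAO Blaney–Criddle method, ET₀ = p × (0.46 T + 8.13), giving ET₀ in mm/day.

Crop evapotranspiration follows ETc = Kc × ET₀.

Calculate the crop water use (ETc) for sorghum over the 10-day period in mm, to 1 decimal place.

66.0 mm

ET₀ = 0.29 × (0.46 × 29.9 + 8.13) = 0.29 × 21.884 = 6.3464 mm/d
ETc = Kc × ET₀ = 1.04 × 6.3464 = 6.6003 mm/d
Over 10 days: 6.6003 × 10 = 66.003 mm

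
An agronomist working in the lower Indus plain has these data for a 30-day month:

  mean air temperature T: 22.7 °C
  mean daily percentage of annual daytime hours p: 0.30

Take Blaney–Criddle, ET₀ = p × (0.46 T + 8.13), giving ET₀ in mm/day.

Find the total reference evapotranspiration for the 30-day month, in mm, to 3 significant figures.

167 mm

ET₀ = 0.30 × (0.46 × 22.7 + 8.13) = 0.30 × 18.572 = 5.5716 mm/d
Monthly total = 5.5716 × 30 = 167.148 mm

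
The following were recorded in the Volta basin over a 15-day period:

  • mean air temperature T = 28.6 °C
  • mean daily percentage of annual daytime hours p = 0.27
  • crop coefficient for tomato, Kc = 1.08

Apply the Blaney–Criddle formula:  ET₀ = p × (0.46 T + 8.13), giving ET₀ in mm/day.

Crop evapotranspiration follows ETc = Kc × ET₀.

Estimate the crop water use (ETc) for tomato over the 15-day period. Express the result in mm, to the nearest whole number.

93 mm

ET₀ = 0.27 × (0.46 × 28.6 + 8.13) = 0.27 × 21.286 = 5.7472 mm/d
ETc = Kc × ET₀ = 1.08 × 5.7472 = 6.2070 mm/d
Over 15 days: 6.2070 × 15 = 93.105 mm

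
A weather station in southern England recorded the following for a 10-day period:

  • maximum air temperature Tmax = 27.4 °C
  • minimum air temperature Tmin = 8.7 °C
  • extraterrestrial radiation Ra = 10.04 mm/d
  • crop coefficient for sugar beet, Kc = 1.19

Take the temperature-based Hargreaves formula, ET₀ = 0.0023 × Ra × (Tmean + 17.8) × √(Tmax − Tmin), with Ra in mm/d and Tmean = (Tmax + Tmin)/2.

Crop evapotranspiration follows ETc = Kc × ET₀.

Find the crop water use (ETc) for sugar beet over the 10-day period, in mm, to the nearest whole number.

Tmean = (27.4 + 8.7)/2 = 18.05 °C
ET₀ = 0.0023 × 10.04 × (18.05 + 17.8) × √18.7 = 0.0023 × 10.04 × 35.85 × 4.3243 = 3.5799 mm/d
ETc = Kc × ET₀ = 1.19 × 3.5799 = 4.2601 mm/d
Over 10 days: 4.2601 × 10 = 42.601 mm

43 mm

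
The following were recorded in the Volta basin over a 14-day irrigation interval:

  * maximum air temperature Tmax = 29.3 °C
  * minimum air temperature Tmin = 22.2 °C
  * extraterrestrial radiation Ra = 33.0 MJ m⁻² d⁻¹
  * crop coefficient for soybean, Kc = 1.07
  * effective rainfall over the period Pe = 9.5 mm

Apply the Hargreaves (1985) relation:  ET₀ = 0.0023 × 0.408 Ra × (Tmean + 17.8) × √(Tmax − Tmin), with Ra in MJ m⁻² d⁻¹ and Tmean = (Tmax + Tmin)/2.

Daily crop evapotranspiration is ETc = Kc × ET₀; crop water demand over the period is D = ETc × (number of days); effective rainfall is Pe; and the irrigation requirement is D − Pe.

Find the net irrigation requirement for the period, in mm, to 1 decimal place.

44.3 mm

Tmean = (29.3 + 22.2)/2 = 25.75 °C
0.408 Ra = 0.408 × 33.0 = 13.4640 mm/d equivalent
ET₀ = 0.0023 × 13.4640 × (25.75 + 17.8) × √7.1 = 0.0023 × 13.4640 × 43.55 × 2.6646 = 3.5935 mm/d
ETc = Kc × ET₀ = 1.07 × 3.5935 = 3.8450 mm/d
Crop demand D = ETc × 14 d = 3.8450 × 14 = 53.830 mm
D − Pe = 53.830 − 9.5 = 44.330 mm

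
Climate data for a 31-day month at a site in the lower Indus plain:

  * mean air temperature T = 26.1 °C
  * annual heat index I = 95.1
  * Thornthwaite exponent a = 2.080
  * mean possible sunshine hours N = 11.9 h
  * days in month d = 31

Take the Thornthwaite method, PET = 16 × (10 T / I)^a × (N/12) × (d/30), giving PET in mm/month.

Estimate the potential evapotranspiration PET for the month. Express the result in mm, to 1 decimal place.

10T/I = 10 × 26.1 / 95.1 = 2.7445
(10T/I)^a = 2.7445^2.080 = 8.1659
Uncorrected PET = 16 × 8.1659 = 130.654 mm
Correction = (N/12)(d/30) = (11.9/12)(31/30) = 1.0247
PET = 130.654 × 1.0247 = 133.881 mm/month

133.9 mm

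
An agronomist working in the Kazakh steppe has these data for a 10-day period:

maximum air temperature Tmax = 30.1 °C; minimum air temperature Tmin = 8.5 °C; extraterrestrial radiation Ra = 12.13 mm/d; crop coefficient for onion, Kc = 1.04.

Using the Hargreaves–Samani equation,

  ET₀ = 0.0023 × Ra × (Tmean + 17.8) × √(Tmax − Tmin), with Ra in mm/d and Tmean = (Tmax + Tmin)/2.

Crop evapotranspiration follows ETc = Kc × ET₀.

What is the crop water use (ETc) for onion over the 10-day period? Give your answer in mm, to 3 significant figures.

Tmean = (30.1 + 8.5)/2 = 19.30 °C
ET₀ = 0.0023 × 12.13 × (19.30 + 17.8) × √21.6 = 0.0023 × 12.13 × 37.10 × 4.6476 = 4.8105 mm/d
ETc = Kc × ET₀ = 1.04 × 4.8105 = 5.0029 mm/d
Over 10 days: 5.0029 × 10 = 50.029 mm

50.0 mm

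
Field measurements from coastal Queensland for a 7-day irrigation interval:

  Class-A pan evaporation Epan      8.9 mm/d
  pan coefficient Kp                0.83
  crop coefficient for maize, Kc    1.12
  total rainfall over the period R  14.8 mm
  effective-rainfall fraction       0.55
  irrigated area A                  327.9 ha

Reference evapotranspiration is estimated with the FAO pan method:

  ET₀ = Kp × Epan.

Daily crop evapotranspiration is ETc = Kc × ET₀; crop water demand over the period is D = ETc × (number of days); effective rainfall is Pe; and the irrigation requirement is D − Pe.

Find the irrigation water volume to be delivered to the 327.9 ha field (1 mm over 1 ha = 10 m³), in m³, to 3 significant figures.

163000 m³

ET₀ = 0.83 × 8.9 = 7.3870 mm/d
ETc = Kc × ET₀ = 1.12 × 7.3870 = 8.2734 mm/d
Crop demand D = ETc × 7 d = 8.2734 × 7 = 57.914 mm
Pe = 0.55 × 14.8 = 8.140 mm
D − Pe = 57.914 − 8.140 = 49.774 mm
Volume = 49.774 mm × 327.9 ha × 10 = 163208.9 m³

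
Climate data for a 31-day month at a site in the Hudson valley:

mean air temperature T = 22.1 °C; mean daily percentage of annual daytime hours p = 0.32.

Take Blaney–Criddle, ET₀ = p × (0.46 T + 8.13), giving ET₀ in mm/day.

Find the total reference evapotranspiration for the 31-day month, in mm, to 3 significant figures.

ET₀ = 0.32 × (0.46 × 22.1 + 8.13) = 0.32 × 18.296 = 5.8547 mm/d
Monthly total = 5.8547 × 31 = 181.496 mm

181 mm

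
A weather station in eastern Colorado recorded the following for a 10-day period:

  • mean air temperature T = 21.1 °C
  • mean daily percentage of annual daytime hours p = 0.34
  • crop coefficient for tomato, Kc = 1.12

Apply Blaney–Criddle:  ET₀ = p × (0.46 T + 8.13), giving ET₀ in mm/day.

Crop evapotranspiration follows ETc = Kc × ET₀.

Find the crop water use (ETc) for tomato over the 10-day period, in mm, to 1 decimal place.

67.9 mm

ET₀ = 0.34 × (0.46 × 21.1 + 8.13) = 0.34 × 17.836 = 6.0642 mm/d
ETc = Kc × ET₀ = 1.12 × 6.0642 = 6.7919 mm/d
Over 10 days: 6.7919 × 10 = 67.919 mm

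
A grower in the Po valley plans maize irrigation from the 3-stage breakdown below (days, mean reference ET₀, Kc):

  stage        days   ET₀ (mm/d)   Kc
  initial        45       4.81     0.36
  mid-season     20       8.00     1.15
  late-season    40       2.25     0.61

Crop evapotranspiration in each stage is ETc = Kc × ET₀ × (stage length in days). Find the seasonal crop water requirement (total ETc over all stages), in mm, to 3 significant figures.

initial: 0.36 × 4.81 × 45 = 77.92 mm
mid-season: 1.15 × 8.00 × 20 = 184.00 mm
late-season: 0.61 × 2.25 × 40 = 54.90 mm
Seasonal total = 316.82 mm

317 mm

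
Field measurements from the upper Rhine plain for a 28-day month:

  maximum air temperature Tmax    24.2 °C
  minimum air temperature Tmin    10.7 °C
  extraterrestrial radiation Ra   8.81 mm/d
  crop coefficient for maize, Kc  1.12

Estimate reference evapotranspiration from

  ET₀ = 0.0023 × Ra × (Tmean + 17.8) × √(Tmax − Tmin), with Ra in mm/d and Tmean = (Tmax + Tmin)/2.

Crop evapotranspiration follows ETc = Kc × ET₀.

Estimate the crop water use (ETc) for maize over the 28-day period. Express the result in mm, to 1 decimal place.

Tmean = (24.2 + 10.7)/2 = 17.45 °C
ET₀ = 0.0023 × 8.81 × (17.45 + 17.8) × √13.5 = 0.0023 × 8.81 × 35.25 × 3.6742 = 2.6244 mm/d
ETc = Kc × ET₀ = 1.12 × 2.6244 = 2.9393 mm/d
Over 28 days: 2.9393 × 28 = 82.300 mm

82.3 mm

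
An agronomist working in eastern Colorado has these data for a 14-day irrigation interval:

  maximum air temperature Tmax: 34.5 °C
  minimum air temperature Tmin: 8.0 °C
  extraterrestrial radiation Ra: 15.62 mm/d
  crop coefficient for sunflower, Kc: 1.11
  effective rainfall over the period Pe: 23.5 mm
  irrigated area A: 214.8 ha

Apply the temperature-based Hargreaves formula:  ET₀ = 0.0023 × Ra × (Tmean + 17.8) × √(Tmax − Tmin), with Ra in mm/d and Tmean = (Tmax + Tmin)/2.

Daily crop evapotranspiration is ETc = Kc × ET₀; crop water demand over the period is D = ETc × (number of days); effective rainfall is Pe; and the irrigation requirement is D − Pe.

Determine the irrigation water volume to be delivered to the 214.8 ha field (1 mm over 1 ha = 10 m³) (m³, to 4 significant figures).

Tmean = (34.5 + 8.0)/2 = 21.25 °C
ET₀ = 0.0023 × 15.62 × (21.25 + 17.8) × √26.5 = 0.0023 × 15.62 × 39.05 × 5.1478 = 7.2219 mm/d
ETc = Kc × ET₀ = 1.11 × 7.2219 = 8.0163 mm/d
Crop demand D = ETc × 14 d = 8.0163 × 14 = 112.228 mm
D − Pe = 112.228 − 23.5 = 88.728 mm
Volume = 88.728 mm × 214.8 ha × 10 = 190587.7 m³

190600 m³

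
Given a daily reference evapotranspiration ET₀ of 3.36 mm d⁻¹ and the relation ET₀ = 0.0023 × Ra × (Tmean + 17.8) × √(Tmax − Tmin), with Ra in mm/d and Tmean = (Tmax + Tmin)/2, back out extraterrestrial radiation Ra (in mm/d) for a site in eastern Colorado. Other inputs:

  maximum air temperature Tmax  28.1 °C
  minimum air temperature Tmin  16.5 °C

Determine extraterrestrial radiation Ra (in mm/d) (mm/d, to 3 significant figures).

10.7 mm/d

Tmean = 22.30 °C; √ΔT = 3.4059
Ra = ET₀ / [0.0023 × (Tmean+17.8) × √ΔT] = 3.36 / (0.0023 × 40.10 × 3.4059) = 10.696 mm/d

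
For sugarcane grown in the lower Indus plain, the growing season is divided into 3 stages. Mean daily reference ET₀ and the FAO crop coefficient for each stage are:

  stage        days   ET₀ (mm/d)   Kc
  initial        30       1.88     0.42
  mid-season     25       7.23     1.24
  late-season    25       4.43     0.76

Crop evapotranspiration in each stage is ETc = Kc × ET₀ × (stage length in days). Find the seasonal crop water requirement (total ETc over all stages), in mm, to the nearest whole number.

332 mm

initial: 0.42 × 1.88 × 30 = 23.69 mm
mid-season: 1.24 × 7.23 × 25 = 224.13 mm
late-season: 0.76 × 4.43 × 25 = 84.17 mm
Seasonal total = 331.99 mm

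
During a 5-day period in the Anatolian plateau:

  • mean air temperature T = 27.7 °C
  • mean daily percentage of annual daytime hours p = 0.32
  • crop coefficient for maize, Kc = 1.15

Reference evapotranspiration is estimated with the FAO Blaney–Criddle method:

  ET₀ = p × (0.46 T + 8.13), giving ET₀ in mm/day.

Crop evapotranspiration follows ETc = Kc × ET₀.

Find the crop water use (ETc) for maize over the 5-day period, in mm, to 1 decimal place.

ET₀ = 0.32 × (0.46 × 27.7 + 8.13) = 0.32 × 20.872 = 6.6790 mm/d
ETc = Kc × ET₀ = 1.15 × 6.6790 = 7.6809 mm/d
Over 5 days: 7.6809 × 5 = 38.405 mm

38.4 mm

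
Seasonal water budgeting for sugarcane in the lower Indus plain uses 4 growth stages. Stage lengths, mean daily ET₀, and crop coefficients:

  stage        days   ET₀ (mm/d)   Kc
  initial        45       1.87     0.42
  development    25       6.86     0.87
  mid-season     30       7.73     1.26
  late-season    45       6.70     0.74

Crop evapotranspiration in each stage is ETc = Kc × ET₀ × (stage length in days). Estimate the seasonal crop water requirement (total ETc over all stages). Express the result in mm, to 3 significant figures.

700 mm

initial: 0.42 × 1.87 × 45 = 35.34 mm
development: 0.87 × 6.86 × 25 = 149.21 mm
mid-season: 1.26 × 7.73 × 30 = 292.19 mm
late-season: 0.74 × 6.70 × 45 = 223.11 mm
Seasonal total = 699.85 mm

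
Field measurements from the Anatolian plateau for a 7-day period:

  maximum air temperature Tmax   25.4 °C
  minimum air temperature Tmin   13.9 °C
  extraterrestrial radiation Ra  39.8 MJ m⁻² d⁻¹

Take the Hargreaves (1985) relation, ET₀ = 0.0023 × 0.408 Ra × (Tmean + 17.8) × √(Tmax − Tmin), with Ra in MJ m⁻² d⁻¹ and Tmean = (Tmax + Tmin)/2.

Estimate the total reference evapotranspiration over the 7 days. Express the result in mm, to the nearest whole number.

33 mm

Tmean = (25.4 + 13.9)/2 = 19.65 °C
0.408 Ra = 0.408 × 39.8 = 16.2384 mm/d equivalent
ET₀ = 0.0023 × 16.2384 × (19.65 + 17.8) × √11.5 = 0.0023 × 16.2384 × 37.45 × 3.3912 = 4.7433 mm/d
Over 7 days: 4.7433 × 7 = 33.203 mm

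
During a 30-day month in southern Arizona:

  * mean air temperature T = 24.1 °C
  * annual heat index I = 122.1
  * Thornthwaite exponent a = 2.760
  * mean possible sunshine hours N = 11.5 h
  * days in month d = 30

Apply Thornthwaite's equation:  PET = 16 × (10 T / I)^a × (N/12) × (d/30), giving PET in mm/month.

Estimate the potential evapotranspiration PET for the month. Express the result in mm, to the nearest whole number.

10T/I = 10 × 24.1 / 122.1 = 1.9738
(10T/I)^a = 1.9738^2.760 = 6.5319
Uncorrected PET = 16 × 6.5319 = 104.510 mm
Correction = (N/12)(d/30) = (11.5/12)(30/30) = 0.9583
PET = 104.510 × 0.9583 = 100.152 mm/month

100 mm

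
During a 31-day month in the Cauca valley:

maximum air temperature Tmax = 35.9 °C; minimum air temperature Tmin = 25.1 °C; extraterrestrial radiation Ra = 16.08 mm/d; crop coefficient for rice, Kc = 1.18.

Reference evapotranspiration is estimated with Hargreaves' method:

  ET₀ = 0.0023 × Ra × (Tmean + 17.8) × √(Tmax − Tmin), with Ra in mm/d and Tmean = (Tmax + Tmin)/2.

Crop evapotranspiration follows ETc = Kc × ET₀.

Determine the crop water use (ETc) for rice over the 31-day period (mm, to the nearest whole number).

215 mm

Tmean = (35.9 + 25.1)/2 = 30.50 °C
ET₀ = 0.0023 × 16.08 × (30.50 + 17.8) × √10.8 = 0.0023 × 16.08 × 48.30 × 3.2863 = 5.8704 mm/d
ETc = Kc × ET₀ = 1.18 × 5.8704 = 6.9271 mm/d
Over 31 days: 6.9271 × 31 = 214.740 mm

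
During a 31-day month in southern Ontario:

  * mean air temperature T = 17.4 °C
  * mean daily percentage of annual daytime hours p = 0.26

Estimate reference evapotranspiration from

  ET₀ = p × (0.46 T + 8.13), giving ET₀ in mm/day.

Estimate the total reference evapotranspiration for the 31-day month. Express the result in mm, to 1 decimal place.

130.0 mm

ET₀ = 0.26 × (0.46 × 17.4 + 8.13) = 0.26 × 16.134 = 4.1948 mm/d
Monthly total = 4.1948 × 31 = 130.039 mm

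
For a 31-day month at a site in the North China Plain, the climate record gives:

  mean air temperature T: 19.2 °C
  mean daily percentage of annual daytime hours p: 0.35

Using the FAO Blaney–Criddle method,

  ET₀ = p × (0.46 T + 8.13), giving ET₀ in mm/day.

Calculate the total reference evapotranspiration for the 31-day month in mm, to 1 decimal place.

ET₀ = 0.35 × (0.46 × 19.2 + 8.13) = 0.35 × 16.962 = 5.9367 mm/d
Monthly total = 5.9367 × 31 = 184.038 mm

184.0 mm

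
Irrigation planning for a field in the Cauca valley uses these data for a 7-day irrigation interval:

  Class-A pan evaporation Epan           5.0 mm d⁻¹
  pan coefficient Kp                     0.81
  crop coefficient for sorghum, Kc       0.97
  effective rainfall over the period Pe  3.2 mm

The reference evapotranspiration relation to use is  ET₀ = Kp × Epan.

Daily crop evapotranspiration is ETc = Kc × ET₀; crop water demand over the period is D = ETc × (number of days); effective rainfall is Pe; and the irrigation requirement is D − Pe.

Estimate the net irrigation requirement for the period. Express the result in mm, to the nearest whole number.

ET₀ = 0.81 × 5.0 = 4.0500 mm/d
ETc = Kc × ET₀ = 0.97 × 4.0500 = 3.9285 mm/d
Crop demand D = ETc × 7 d = 3.9285 × 7 = 27.500 mm
D − Pe = 27.500 − 3.2 = 24.300 mm

24 mm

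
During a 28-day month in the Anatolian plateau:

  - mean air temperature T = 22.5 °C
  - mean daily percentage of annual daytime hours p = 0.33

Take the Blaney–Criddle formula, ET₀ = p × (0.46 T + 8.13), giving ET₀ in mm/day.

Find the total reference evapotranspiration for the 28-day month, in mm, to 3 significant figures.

171 mm

ET₀ = 0.33 × (0.46 × 22.5 + 8.13) = 0.33 × 18.480 = 6.0984 mm/d
Monthly total = 6.0984 × 28 = 170.755 mm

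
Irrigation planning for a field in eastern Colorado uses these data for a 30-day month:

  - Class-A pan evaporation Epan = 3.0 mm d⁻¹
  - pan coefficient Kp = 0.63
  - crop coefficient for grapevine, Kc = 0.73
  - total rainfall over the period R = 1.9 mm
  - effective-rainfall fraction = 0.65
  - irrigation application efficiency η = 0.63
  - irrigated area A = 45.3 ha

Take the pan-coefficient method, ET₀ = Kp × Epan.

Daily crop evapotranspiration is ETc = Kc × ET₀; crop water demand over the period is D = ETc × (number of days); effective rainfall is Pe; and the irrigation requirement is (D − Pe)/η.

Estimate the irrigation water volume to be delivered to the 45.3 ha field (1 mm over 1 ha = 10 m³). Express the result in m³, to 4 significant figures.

ET₀ = 0.63 × 3.0 = 1.8900 mm/d
ETc = Kc × ET₀ = 0.73 × 1.8900 = 1.3797 mm/d
Crop demand D = ETc × 30 d = 1.3797 × 30 = 41.391 mm
Pe = 0.65 × 1.9 = 1.235 mm
D − Pe = 41.391 − 1.235 = 40.156 mm
Gross irrigation = 40.156 / 0.63 = 63.740 mm
Volume = 63.740 mm × 45.3 ha × 10 = 28874.2 m³

28870 m³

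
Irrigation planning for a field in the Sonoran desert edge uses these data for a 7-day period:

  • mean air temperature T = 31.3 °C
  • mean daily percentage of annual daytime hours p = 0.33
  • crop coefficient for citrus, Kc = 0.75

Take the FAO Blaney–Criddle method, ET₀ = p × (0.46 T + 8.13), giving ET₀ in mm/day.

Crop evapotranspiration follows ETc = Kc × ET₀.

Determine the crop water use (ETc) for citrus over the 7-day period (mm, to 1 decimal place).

ET₀ = 0.33 × (0.46 × 31.3 + 8.13) = 0.33 × 22.528 = 7.4342 mm/d
ETc = Kc × ET₀ = 0.75 × 7.4342 = 5.5757 mm/d
Over 7 days: 5.5757 × 7 = 39.030 mm

39.0 mm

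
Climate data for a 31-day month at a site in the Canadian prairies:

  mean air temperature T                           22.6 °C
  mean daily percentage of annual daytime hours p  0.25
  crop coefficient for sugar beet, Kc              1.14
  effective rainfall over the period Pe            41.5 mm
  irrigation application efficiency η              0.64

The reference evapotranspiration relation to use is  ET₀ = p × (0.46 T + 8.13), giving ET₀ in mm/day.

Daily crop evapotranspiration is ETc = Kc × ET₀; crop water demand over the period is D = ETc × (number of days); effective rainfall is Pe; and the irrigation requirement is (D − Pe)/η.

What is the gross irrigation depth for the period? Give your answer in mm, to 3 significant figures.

191 mm

ET₀ = 0.25 × (0.46 × 22.6 + 8.13) = 0.25 × 18.526 = 4.6315 mm/d
ETc = Kc × ET₀ = 1.14 × 4.6315 = 5.2799 mm/d
Crop demand D = ETc × 31 d = 5.2799 × 31 = 163.677 mm
D − Pe = 163.677 − 41.5 = 122.177 mm
Gross irrigation = 122.177 / 0.64 = 190.902 mm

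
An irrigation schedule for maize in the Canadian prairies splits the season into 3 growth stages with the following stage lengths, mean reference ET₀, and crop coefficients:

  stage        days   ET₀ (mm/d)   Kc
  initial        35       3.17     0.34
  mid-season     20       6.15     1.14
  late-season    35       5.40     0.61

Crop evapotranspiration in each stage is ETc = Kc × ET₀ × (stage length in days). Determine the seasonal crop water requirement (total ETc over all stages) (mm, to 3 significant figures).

initial: 0.34 × 3.17 × 35 = 37.72 mm
mid-season: 1.14 × 6.15 × 20 = 140.22 mm
late-season: 0.61 × 5.40 × 35 = 115.29 mm
Seasonal total = 293.23 mm

293 mm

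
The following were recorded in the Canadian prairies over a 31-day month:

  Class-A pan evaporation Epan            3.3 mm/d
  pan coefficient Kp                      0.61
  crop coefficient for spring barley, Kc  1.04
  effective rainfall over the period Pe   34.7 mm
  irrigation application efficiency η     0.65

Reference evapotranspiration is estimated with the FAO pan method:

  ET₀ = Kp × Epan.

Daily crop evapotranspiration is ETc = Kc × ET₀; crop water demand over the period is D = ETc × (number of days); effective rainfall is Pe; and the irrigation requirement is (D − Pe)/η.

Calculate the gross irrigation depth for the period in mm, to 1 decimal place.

46.5 mm

ET₀ = 0.61 × 3.3 = 2.0130 mm/d
ETc = Kc × ET₀ = 1.04 × 2.0130 = 2.0935 mm/d
Crop demand D = ETc × 31 d = 2.0935 × 31 = 64.899 mm
D − Pe = 64.899 − 34.7 = 30.199 mm
Gross irrigation = 30.199 / 0.65 = 46.460 mm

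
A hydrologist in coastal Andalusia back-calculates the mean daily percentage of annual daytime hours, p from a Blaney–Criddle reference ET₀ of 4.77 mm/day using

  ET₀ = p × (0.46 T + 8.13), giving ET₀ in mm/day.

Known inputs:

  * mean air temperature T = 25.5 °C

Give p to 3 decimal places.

p = ET₀ / (0.46 T + 8.13) = 4.77 / (0.46 × 25.5 + 8.13) = 4.77 / 19.860 = 0.2402

0.240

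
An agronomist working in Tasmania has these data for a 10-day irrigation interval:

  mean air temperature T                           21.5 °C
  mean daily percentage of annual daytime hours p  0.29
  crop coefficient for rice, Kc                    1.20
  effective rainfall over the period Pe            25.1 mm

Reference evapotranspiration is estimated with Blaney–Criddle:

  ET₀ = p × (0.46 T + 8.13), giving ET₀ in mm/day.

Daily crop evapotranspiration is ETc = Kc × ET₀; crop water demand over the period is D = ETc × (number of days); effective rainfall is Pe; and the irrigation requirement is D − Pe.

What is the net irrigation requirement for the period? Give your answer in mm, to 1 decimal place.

ET₀ = 0.29 × (0.46 × 21.5 + 8.13) = 0.29 × 18.020 = 5.2258 mm/d
ETc = Kc × ET₀ = 1.20 × 5.2258 = 6.2710 mm/d
Crop demand D = ETc × 10 d = 6.2710 × 10 = 62.710 mm
D − Pe = 62.710 − 25.1 = 37.610 mm

37.6 mm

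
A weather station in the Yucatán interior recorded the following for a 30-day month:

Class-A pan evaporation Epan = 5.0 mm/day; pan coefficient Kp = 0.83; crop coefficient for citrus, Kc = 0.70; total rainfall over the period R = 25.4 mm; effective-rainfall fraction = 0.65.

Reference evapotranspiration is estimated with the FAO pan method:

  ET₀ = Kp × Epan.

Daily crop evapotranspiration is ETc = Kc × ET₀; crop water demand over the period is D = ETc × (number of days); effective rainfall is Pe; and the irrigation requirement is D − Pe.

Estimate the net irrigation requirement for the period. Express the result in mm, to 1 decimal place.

70.6 mm

ET₀ = 0.83 × 5.0 = 4.1500 mm/d
ETc = Kc × ET₀ = 0.70 × 4.1500 = 2.9050 mm/d
Crop demand D = ETc × 30 d = 2.9050 × 30 = 87.150 mm
Pe = 0.65 × 25.4 = 16.510 mm
D − Pe = 87.150 − 16.510 = 70.640 mm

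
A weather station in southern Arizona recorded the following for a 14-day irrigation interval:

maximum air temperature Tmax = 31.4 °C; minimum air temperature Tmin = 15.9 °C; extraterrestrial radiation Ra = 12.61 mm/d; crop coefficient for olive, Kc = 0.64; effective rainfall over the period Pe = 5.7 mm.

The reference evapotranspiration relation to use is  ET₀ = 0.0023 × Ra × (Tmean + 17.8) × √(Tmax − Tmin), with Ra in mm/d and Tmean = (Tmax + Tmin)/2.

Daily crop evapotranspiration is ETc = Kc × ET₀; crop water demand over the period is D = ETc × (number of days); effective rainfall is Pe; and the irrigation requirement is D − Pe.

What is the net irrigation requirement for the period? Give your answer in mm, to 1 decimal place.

Tmean = (31.4 + 15.9)/2 = 23.65 °C
ET₀ = 0.0023 × 12.61 × (23.65 + 17.8) × √15.5 = 0.0023 × 12.61 × 41.45 × 3.9370 = 4.7330 mm/d
ETc = Kc × ET₀ = 0.64 × 4.7330 = 3.0291 mm/d
Crop demand D = ETc × 14 d = 3.0291 × 14 = 42.407 mm
D − Pe = 42.407 − 5.7 = 36.707 mm

36.7 mm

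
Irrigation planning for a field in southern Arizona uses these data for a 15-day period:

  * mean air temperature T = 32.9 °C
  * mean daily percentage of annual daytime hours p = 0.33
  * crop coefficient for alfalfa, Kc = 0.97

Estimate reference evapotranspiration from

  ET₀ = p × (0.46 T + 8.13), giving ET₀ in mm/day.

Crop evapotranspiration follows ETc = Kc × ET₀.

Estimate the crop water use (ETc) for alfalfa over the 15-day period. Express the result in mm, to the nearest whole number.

112 mm

ET₀ = 0.33 × (0.46 × 32.9 + 8.13) = 0.33 × 23.264 = 7.6771 mm/d
ETc = Kc × ET₀ = 0.97 × 7.6771 = 7.4468 mm/d
Over 15 days: 7.4468 × 15 = 111.702 mm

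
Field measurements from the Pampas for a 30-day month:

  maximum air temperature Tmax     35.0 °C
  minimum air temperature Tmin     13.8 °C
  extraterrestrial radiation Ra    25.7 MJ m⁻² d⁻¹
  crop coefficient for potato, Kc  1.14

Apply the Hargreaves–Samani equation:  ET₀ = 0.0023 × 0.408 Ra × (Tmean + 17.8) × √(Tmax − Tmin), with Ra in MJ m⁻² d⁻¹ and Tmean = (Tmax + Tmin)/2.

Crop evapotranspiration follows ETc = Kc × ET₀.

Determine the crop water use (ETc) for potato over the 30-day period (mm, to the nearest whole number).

160 mm

Tmean = (35.0 + 13.8)/2 = 24.40 °C
0.408 Ra = 0.408 × 25.7 = 10.4856 mm/d equivalent
ET₀ = 0.0023 × 10.4856 × (24.40 + 17.8) × √21.2 = 0.0023 × 10.4856 × 42.20 × 4.6043 = 4.6859 mm/d
ETc = Kc × ET₀ = 1.14 × 4.6859 = 5.3419 mm/d
Over 30 days: 5.3419 × 30 = 160.257 mm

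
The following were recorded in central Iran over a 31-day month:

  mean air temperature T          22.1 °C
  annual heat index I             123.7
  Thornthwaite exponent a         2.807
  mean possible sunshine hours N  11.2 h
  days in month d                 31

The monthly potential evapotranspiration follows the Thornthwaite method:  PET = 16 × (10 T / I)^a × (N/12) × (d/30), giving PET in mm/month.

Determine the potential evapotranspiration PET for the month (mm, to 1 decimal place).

10T/I = 10 × 22.1 / 123.7 = 1.7866
(10T/I)^a = 1.7866^2.807 = 5.0985
Uncorrected PET = 16 × 5.0985 = 81.576 mm
Correction = (N/12)(d/30) = (11.2/12)(31/30) = 0.9644
PET = 81.576 × 0.9644 = 78.672 mm/month

78.7 mm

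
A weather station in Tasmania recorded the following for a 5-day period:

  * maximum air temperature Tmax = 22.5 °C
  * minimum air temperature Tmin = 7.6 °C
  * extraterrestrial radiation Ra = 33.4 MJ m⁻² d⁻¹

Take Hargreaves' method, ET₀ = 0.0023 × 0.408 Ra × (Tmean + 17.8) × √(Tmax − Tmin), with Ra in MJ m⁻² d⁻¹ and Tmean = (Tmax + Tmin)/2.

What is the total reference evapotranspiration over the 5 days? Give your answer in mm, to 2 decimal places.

19.87 mm

Tmean = (22.5 + 7.6)/2 = 15.05 °C
0.408 Ra = 0.408 × 33.4 = 13.6272 mm/d equivalent
ET₀ = 0.0023 × 13.6272 × (15.05 + 17.8) × √14.9 = 0.0023 × 13.6272 × 32.85 × 3.8601 = 3.9744 mm/d
Over 5 days: 3.9744 × 5 = 19.872 mm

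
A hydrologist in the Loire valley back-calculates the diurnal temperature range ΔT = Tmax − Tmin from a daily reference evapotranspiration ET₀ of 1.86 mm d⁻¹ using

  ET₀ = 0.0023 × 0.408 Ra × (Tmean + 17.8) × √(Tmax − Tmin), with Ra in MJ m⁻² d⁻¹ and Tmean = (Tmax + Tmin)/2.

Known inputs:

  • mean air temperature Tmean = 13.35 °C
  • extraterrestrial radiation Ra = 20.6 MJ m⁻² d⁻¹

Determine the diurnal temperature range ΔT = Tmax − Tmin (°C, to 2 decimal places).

√ΔT = ET₀ / [0.0023 × 0.408 × Ra × (Tmean+17.8)] = 1.86 / (0.0023 × 8.4048 × 31.15) = 3.0889
ΔT = 3.0889² = 9.541 °C

9.54 °C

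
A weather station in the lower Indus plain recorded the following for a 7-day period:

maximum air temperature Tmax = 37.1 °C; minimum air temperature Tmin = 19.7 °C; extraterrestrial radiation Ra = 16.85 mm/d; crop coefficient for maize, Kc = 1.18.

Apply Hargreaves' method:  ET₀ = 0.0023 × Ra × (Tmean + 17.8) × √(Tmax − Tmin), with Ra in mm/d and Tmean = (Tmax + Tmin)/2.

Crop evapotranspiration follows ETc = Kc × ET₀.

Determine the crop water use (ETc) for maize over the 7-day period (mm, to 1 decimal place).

61.7 mm

Tmean = (37.1 + 19.7)/2 = 28.40 °C
ET₀ = 0.0023 × 16.85 × (28.40 + 17.8) × √17.4 = 0.0023 × 16.85 × 46.20 × 4.1713 = 7.4686 mm/d
ETc = Kc × ET₀ = 1.18 × 7.4686 = 8.8129 mm/d
Over 7 days: 8.8129 × 7 = 61.690 mm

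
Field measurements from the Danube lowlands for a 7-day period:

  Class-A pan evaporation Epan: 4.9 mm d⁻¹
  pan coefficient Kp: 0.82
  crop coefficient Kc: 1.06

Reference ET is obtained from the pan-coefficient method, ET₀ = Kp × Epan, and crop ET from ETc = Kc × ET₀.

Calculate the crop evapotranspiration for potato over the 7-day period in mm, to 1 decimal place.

29.8 mm

ET₀ = 0.82 × 4.9 = 4.0180 mm/d
ETc = Kc × ET₀ = 1.06 × 4.0180 = 4.2591 mm/d
Over 7 days: 4.2591 × 7 = 29.814 mm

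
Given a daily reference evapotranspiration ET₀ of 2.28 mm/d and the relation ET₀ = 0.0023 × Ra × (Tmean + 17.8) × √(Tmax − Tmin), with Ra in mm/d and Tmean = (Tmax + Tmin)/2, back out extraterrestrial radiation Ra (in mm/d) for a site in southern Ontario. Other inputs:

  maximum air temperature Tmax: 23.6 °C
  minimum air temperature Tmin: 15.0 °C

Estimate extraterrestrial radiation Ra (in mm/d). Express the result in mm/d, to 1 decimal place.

Tmean = 19.30 °C; √ΔT = 2.9326
Ra = ET₀ / [0.0023 × (Tmean+17.8) × √ΔT] = 2.28 / (0.0023 × 37.10 × 2.9326) = 9.111 mm/d

9.1 mm/d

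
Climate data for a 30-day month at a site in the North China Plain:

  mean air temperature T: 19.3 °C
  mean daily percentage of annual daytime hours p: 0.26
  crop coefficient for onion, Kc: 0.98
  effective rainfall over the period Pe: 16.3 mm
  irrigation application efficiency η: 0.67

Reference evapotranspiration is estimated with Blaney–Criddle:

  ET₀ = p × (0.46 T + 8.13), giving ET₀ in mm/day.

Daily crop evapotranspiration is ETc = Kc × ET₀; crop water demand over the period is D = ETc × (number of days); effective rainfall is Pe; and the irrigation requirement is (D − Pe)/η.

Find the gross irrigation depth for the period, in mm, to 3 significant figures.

ET₀ = 0.26 × (0.46 × 19.3 + 8.13) = 0.26 × 17.008 = 4.4221 mm/d
ETc = Kc × ET₀ = 0.98 × 4.4221 = 4.3337 mm/d
Crop demand D = ETc × 30 d = 4.3337 × 30 = 130.011 mm
D − Pe = 130.011 − 16.3 = 113.711 mm
Gross irrigation = 113.711 / 0.67 = 169.718 mm

170 mm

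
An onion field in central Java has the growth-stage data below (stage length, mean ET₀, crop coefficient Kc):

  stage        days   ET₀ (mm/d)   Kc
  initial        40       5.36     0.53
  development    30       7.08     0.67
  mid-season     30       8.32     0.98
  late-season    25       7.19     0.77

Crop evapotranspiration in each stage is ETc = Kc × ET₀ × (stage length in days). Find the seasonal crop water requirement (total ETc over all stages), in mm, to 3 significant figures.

initial: 0.53 × 5.36 × 40 = 113.63 mm
development: 0.67 × 7.08 × 30 = 142.31 mm
mid-season: 0.98 × 8.32 × 30 = 244.61 mm
late-season: 0.77 × 7.19 × 25 = 138.41 mm
Seasonal total = 638.96 mm

639 mm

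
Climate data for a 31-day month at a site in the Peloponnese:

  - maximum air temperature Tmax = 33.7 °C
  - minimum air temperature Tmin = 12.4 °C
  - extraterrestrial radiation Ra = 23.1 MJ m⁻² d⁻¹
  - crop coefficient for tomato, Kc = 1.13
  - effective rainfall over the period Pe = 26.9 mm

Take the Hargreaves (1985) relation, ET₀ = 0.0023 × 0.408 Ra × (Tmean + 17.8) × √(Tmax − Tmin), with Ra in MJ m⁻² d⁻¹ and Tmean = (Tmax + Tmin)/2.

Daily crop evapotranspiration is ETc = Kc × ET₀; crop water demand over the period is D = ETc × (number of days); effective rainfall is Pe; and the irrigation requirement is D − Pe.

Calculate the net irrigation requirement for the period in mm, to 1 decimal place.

116.3 mm

Tmean = (33.7 + 12.4)/2 = 23.05 °C
0.408 Ra = 0.408 × 23.1 = 9.4248 mm/d equivalent
ET₀ = 0.0023 × 9.4248 × (23.05 + 17.8) × √21.3 = 0.0023 × 9.4248 × 40.85 × 4.6152 = 4.0868 mm/d
ETc = Kc × ET₀ = 1.13 × 4.0868 = 4.6181 mm/d
Crop demand D = ETc × 31 d = 4.6181 × 31 = 143.161 mm
D − Pe = 143.161 − 26.9 = 116.261 mm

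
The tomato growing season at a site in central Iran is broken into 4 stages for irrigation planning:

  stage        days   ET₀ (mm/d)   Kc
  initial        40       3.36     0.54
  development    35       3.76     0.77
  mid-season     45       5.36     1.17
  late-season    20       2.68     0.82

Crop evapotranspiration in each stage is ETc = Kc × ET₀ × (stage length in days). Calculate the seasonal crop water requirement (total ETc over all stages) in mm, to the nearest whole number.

initial: 0.54 × 3.36 × 40 = 72.58 mm
development: 0.77 × 3.76 × 35 = 101.33 mm
mid-season: 1.17 × 5.36 × 45 = 282.20 mm
late-season: 0.82 × 2.68 × 20 = 43.95 mm
Seasonal total = 500.06 mm

500 mm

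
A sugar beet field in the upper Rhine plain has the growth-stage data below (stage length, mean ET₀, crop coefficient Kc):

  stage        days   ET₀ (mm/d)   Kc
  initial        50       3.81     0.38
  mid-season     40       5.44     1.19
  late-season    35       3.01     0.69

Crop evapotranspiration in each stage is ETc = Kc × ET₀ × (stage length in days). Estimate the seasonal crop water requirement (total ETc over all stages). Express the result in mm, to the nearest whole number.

initial: 0.38 × 3.81 × 50 = 72.39 mm
mid-season: 1.19 × 5.44 × 40 = 258.94 mm
late-season: 0.69 × 3.01 × 35 = 72.69 mm
Seasonal total = 404.02 mm

404 mm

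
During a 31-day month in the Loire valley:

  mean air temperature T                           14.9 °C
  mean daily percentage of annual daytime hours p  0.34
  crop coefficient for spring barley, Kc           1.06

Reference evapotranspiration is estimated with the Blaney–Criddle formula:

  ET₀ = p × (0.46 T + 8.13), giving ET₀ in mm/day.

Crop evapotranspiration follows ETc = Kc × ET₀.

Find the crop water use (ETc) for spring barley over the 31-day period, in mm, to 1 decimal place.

167.4 mm

ET₀ = 0.34 × (0.46 × 14.9 + 8.13) = 0.34 × 14.984 = 5.0946 mm/d
ETc = Kc × ET₀ = 1.06 × 5.0946 = 5.4003 mm/d
Over 31 days: 5.4003 × 31 = 167.409 mm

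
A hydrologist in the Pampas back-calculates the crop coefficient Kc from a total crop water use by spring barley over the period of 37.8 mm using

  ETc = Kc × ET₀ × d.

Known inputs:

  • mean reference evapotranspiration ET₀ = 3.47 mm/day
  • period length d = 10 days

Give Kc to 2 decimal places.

1.09

ETc = Kc × ET₀ × d  ⇒  Kc = ETc / (ET₀ × d)
Kc = 37.8 / (3.47 × 10) = 37.8 / 34.70 = 1.0893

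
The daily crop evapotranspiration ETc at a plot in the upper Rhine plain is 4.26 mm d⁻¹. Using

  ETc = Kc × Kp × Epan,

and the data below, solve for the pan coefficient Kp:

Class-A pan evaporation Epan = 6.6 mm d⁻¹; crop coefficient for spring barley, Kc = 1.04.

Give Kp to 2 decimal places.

ETc = Kc × Kp × Epan  ⇒  Kp = ETc / (Kc × Epan)
Kp = 4.26 / (1.04 × 6.6) = 4.26 / 6.864 = 0.6206

0.62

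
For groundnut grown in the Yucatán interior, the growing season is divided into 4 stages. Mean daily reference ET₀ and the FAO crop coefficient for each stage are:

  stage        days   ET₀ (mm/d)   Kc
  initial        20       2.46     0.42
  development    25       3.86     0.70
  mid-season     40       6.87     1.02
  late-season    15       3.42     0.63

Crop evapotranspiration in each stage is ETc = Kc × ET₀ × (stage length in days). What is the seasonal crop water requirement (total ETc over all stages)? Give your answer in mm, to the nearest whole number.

initial: 0.42 × 2.46 × 20 = 20.66 mm
development: 0.70 × 3.86 × 25 = 67.55 mm
mid-season: 1.02 × 6.87 × 40 = 280.30 mm
late-season: 0.63 × 3.42 × 15 = 32.32 mm
Seasonal total = 400.83 mm

401 mm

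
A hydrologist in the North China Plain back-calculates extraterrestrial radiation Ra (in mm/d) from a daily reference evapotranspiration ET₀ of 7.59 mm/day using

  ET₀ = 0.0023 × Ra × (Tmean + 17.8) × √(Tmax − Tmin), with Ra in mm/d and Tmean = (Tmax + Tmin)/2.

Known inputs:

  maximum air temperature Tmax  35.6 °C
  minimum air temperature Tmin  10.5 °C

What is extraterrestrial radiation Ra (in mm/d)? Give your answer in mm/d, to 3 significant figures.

Tmean = 23.05 °C; √ΔT = 5.0100
Ra = ET₀ / [0.0023 × (Tmean+17.8) × √ΔT] = 7.59 / (0.0023 × 40.85 × 5.0100) = 16.124 mm/d

16.1 mm/d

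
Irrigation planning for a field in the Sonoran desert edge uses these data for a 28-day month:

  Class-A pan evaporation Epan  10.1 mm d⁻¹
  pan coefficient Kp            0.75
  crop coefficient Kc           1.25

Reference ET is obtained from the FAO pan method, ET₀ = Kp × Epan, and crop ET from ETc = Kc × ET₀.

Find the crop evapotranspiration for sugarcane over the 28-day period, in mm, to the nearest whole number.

ET₀ = 0.75 × 10.1 = 7.5750 mm/d
ETc = Kc × ET₀ = 1.25 × 7.5750 = 9.4688 mm/d
Over 28 days: 9.4688 × 28 = 265.126 mm

265 mm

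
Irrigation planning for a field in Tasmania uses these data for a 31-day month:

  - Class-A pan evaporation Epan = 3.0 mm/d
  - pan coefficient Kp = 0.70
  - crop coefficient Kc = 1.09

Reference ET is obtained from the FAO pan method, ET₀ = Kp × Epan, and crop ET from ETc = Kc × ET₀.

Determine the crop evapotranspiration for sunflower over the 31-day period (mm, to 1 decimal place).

71.0 mm

ET₀ = 0.70 × 3.0 = 2.1000 mm/d
ETc = Kc × ET₀ = 1.09 × 2.1000 = 2.2890 mm/d
Over 31 days: 2.2890 × 31 = 70.959 mm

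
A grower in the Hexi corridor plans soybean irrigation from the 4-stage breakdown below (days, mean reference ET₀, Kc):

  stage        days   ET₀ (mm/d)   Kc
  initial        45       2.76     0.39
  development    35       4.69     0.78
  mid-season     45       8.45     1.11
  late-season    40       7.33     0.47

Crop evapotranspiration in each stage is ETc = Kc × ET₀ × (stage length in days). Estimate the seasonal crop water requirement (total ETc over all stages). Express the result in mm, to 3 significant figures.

initial: 0.39 × 2.76 × 45 = 48.44 mm
development: 0.78 × 4.69 × 35 = 128.04 mm
mid-season: 1.11 × 8.45 × 45 = 422.08 mm
late-season: 0.47 × 7.33 × 40 = 137.80 mm
Seasonal total = 736.36 mm

736 mm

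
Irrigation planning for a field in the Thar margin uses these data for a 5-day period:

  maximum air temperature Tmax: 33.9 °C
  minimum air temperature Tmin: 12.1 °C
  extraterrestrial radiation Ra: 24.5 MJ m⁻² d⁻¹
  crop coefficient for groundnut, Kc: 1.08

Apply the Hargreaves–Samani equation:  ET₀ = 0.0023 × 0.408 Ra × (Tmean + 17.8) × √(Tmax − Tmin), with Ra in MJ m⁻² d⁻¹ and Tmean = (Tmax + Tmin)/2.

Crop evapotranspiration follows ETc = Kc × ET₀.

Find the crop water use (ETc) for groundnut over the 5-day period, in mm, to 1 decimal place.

Tmean = (33.9 + 12.1)/2 = 23.00 °C
0.408 Ra = 0.408 × 24.5 = 9.9960 mm/d equivalent
ET₀ = 0.0023 × 9.9960 × (23.00 + 17.8) × √21.8 = 0.0023 × 9.9960 × 40.80 × 4.6690 = 4.3796 mm/d
ETc = Kc × ET₀ = 1.08 × 4.3796 = 4.7300 mm/d
Over 5 days: 4.7300 × 5 = 23.650 mm

23.7 mm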